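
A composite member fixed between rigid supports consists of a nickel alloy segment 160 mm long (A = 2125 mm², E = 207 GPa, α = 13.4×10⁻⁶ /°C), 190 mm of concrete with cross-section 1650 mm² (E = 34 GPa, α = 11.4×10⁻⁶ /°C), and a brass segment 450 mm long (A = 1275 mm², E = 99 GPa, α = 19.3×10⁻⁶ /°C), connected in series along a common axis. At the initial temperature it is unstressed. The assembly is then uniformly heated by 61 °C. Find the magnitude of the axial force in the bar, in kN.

P ≈ 108 kN (compressive)

If the supports were absent, the total length change would be Σ αᵢΔT Lᵢ = 13.4×10⁻⁶×61×160 + 11.4×10⁻⁶×61×190 + 19.3×10⁻⁶×61×450 = 0.7927 mm.
The rigid supports impose zero overall length change; the single axial force P common to all segments must satisfy P Σ Lᵢ/(AᵢEᵢ) = δ_free.
The series flexibility is Σ Lᵢ/(AᵢEᵢ) = 160/(2125×207×10³) + 190/(1650×34×10³) + 450/(1275×99×10³) = 7.316×10⁻⁶ mm/N.
Hence P = δ_free / Σ(L/AE) = 0.7927/7.316×10⁻⁶ = 108.4 kN (compressive).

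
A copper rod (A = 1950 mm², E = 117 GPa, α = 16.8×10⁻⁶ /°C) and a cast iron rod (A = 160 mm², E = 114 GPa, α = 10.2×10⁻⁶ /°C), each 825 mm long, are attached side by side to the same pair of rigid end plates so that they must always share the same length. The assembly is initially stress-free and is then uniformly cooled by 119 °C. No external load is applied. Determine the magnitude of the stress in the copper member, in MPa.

Equilibrium of a rigid end plate with no external load gives equal and opposite internal forces ±P in the two members. Since α_{copper} > α_{cast iron}, cooling drives the copper into tension and the cast iron into compression.
Equating the net (thermal + elastic) strains gives |α₁ − α₂|·ΔT = P·[1/(A₁E₁) + 1/(A₂E₂)].
|α₁ − α₂|·ΔT = 6.6×10⁻⁶ × 119 = 0.0007854.
1/(A₁E₁) + 1/(A₂E₂) = 1/(1950×117×10³) + 1/(160×114×10³) = 5.921×10⁻⁸ N⁻¹.
P = 0.0007854 / 5.921×10⁻⁸ = 13270 N = 13.27 kN.
σ_{copper} = P/A₁ = 13270/1950 = 6.803 MPa, tensile.

σ ≈ 6.8 MPa (tensile)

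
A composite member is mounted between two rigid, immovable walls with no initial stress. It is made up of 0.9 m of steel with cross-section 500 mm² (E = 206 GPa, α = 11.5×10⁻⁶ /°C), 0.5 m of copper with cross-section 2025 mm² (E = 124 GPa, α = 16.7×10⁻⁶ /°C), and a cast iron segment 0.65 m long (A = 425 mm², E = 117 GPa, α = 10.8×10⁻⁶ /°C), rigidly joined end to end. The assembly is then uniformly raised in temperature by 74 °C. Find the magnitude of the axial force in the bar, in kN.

Free thermal expansion of the whole bar: Σ αᵢΔT Lᵢ = 11.5×10⁻⁶×74×900 + 16.7×10⁻⁶×74×500 + 10.8×10⁻⁶×74×650 = 1.903 mm.
The walls prevent any net length change, so an axial force P (same in every segment) develops. Compatibility: P · Σ Lᵢ/(AᵢEᵢ) = δ_free.
Σ Lᵢ/(AᵢEᵢ) = 900/(500×206×10³) + 500/(2025×124×10³) + 650/(425×117×10³) = 2.38×10⁻⁵ mm/N.
So P = 1.903 / 2.38×10⁻⁵ = 79.97 kN, compressive.

P ≈ 80 kN (compressive)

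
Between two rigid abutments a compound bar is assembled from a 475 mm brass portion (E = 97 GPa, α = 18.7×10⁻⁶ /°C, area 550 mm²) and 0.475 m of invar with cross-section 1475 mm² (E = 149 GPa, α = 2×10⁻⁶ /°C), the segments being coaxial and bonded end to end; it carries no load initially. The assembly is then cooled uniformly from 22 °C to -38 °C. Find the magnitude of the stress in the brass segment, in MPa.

σ ≈ 96.9 MPa (tensile)

With the walls removed the bar would change length by δ_free = Σ αᵢΔT Lᵢ = 18.7×10⁻⁶×60×475 + 2×10⁻⁶×60×475 = 0.5899 mm.
The rigid supports impose zero overall length change; the single axial force P common to all segments must satisfy P Σ Lᵢ/(AᵢEᵢ) = δ_free.
The series flexibility is Σ Lᵢ/(AᵢEᵢ) = 475/(550×97×10³) + 475/(1475×149×10³) = 1.106×10⁻⁵ mm/N.
Hence P = δ_free / Σ(L/AE) = 0.5899/1.106×10⁻⁵ = 53.32 kN (tensile).
σ_{brass} = P / A = 53320 / 550 = 96.94 MPa.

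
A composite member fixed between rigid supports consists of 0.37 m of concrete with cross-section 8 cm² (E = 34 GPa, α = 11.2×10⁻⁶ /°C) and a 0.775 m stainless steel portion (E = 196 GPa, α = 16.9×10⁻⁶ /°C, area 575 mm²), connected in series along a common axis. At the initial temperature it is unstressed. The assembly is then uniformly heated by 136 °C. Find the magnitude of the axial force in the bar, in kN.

If the supports were absent, the total length change would be Σ αᵢΔT Lᵢ = 11.2×10⁻⁶×136×370 + 16.9×10⁻⁶×136×775 = 2.345 mm.
Since the ends are fixed, an axial force P builds up, equal in every segment, with P · Σ Lᵢ/(AᵢEᵢ) = δ_free.
The series flexibility is Σ Lᵢ/(AᵢEᵢ) = 370/(800×34×10³) + 775/(575×196×10³) = 2.048×10⁻⁵ mm/N.
So P = 2.345 / 2.048×10⁻⁵ = 114.5 kN, compressive.

P ≈ 114 kN (compressive)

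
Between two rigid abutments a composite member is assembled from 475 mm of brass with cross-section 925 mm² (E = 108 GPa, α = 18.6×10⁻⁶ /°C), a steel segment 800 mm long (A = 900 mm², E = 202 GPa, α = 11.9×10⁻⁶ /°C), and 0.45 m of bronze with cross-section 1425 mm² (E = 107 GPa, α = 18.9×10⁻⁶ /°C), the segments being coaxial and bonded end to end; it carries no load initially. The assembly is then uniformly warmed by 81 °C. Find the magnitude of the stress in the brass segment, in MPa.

σ ≈ 194 MPa (compressive)

Free thermal expansion of the whole bar: Σ αᵢΔT Lᵢ = 18.6×10⁻⁶×81×475 + 11.9×10⁻⁶×81×800 + 18.9×10⁻⁶×81×450 = 2.176 mm.
The rigid supports impose zero overall length change; the single axial force P common to all segments must satisfy P Σ Lᵢ/(AᵢEᵢ) = δ_free.
The series flexibility is Σ Lᵢ/(AᵢEᵢ) = 475/(925×108×10³) + 800/(900×202×10³) + 450/(1425×107×10³) = 1.211×10⁻⁵ mm/N.
Hence P = δ_free / Σ(L/AE) = 2.176/1.211×10⁻⁵ = 179.7 kN (compressive).
σ_{brass} = P / A = 179700 / 925 = 194.3 MPa.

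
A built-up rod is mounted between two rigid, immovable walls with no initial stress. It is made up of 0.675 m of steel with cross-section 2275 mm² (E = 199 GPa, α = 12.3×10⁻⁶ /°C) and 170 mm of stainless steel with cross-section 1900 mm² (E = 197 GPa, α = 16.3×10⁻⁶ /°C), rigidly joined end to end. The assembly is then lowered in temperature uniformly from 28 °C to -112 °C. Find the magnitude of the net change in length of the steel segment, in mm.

If the supports were absent, the total length change would be Σ αᵢΔT Lᵢ = 12.3×10⁻⁶×140×675 + 16.3×10⁻⁶×140×170 = 1.55 mm.
Since the ends are fixed, an axial force P builds up, equal in every segment, with P · Σ Lᵢ/(AᵢEᵢ) = δ_free.
The series flexibility is Σ Lᵢ/(AᵢEᵢ) = 675/(2275×199×10³) + 170/(1900×197×10³) = 1.945×10⁻⁶ mm/N.
Hence P = δ_free / Σ(L/AE) = 1.55/1.945×10⁻⁶ = 797 kN (tensile).
For the steel segment, free thermal change = 12.3×10⁻⁶×140×675 = 1.162 mm and elastic change from P = 797000×675/(2275×199×10³) = 1.188 mm; these oppose, so the net change is 0.026 mm (segment lengthens).

|ΔL| ≈ 0.026 mm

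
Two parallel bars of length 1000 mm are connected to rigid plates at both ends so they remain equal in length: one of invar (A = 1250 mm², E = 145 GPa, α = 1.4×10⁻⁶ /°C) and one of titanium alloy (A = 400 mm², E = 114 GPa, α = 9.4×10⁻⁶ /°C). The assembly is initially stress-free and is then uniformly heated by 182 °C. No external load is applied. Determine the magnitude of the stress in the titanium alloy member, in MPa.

σ ≈ 133 MPa (compressive)

The titanium alloy has the larger α, so on heating it would change length more than the invar if both were free. The rigid plates force a common final length, so the titanium alloy is put into compression and the invar into tension, with equal and opposite forces P (no external load).
Compatibility of the two members (thermal + elastic change equal): (α₁ − α₂)ΔT = P·[1/(A₁E₁) + 1/(A₂E₂)].
|α₁ − α₂|·ΔT = 8×10⁻⁶ × 182 = 0.001456.
1/(A₁E₁) + 1/(A₂E₂) = 1/(1250×145×10³) + 1/(400×114×10³) = 2.745×10⁻⁸ N⁻¹.
So P = 0.001456 / 2.745×10⁻⁸ = 53.05 kN.
σ_{titanium alloy} = P/A₂ = 53050/400 = 132.6 MPa, compressive.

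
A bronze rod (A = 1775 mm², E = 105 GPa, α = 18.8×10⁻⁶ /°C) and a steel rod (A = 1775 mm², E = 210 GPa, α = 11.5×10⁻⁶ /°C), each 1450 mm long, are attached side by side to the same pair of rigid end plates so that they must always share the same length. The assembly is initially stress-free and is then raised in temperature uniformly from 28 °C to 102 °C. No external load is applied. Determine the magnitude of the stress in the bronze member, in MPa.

σ ≈ 37.8 MPa (compressive)

Both members must finish at the same length. With the larger α, the bronze tends to over-expand; the plates restrain it, putting the bronze in compression and the steel in tension. With no external load the two internal forces are equal and opposite, magnitude P.
Setting the final lengths equal and cancelling L: (α₁ − α₂)ΔT = P/(A₁E₁) + P/(A₂E₂).
|α₁ − α₂|·ΔT = 7.3×10⁻⁶ × 74 = 0.0005402.
1/(A₁E₁) + 1/(A₂E₂) = 1/(1775×105×10³) + 1/(1775×210×10³) = 8.048×10⁻⁹ N⁻¹.
So P = 0.0005402 / 8.048×10⁻⁹ = 67.12 kN.
σ_{bronze} = P/A₁ = 67120/1775 = 37.81 MPa, compressive.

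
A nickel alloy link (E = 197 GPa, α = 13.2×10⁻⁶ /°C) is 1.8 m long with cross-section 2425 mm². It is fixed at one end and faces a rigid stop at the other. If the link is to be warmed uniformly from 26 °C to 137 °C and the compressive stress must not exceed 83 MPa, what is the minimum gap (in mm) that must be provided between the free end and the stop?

Free expansion if unrestrained: δ_free = αΔT L = 13.2×10⁻⁶ × 111 × 1800 = 2.637 mm.
At the allowable stress the elastic shortening the wall may impose is σL/E = 83 × 1800 / (197×10³) = 0.7584 mm.
So the gap has to take up the difference, g_min = δ_free − σL/E = 2.637 − 0.7584 = 1.879 mm.

g ≈ 1.88 mm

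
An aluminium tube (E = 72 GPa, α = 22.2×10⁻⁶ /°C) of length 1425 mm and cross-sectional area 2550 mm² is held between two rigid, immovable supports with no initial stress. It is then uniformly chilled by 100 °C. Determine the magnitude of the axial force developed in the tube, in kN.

P ≈ 408 kN (tensile)

Full restraint means ε = 0, so the stress is σ = EαΔT = 72×10³ × 22.2×10⁻⁶ × 100 = 159.8 MPa.
Then P = σA = 159.8 × 2550 mm² = 407.6 kN, tensile.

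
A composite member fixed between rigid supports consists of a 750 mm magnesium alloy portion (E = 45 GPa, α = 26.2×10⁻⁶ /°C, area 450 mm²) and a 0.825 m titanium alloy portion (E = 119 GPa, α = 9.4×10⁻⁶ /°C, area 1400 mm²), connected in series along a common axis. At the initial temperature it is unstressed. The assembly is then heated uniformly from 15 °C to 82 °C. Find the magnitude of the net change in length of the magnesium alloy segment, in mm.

|ΔL| ≈ 0.303 mm

With the walls removed the bar would change length by δ_free = Σ αᵢΔT Lᵢ = 26.2×10⁻⁶×67×750 + 9.4×10⁻⁶×67×825 = 1.836 mm.
Since the ends are fixed, an axial force P builds up, equal in every segment, with P · Σ Lᵢ/(AᵢEᵢ) = δ_free.
The series flexibility is Σ Lᵢ/(AᵢEᵢ) = 750/(450×45×10³) + 825/(1400×119×10³) = 4.199×10⁻⁵ mm/N.
Hence P = δ_free / Σ(L/AE) = 1.836/4.199×10⁻⁵ = 43.73 kN (compressive).
For the magnesium alloy segment, free thermal change = 26.2×10⁻⁶×67×750 = 1.317 mm and elastic change from P = 43730×750/(450×45×10³) = 1.62 mm; these oppose, so the net change is 0.303 mm (segment shortens).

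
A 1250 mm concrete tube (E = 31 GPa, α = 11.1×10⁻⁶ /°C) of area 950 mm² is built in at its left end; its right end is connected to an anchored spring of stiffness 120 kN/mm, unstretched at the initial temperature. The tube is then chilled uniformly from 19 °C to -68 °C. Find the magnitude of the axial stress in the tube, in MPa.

σ ≈ 25 MPa (tensile)

If the spring were absent the tube would shorten by αΔT L = 11.1×10⁻⁶ × 87 × 1250 = 1.207 mm.
Let P be the tensile force in the spring. The tube extends elastically by PL/(AE) and the spring stretches by P/k; together these equal δ_free.
So P = δ_free / [L/(AE) + 1/k] = 1.207 / [ 1250/(950×31×10³) + 1/(120×10³) ].
P = 1.207 / 5.078×10⁻⁵ = 23770 N.
σ = P/A = 23770/950 = 25.02 MPa.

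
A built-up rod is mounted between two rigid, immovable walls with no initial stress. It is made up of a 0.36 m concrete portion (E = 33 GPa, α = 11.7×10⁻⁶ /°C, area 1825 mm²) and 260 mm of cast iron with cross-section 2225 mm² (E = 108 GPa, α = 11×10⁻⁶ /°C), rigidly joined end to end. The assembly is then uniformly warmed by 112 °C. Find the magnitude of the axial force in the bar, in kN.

P ≈ 112 kN (compressive)

With the walls removed the bar would change length by δ_free = Σ αᵢΔT Lᵢ = 11.7×10⁻⁶×112×360 + 11×10⁻⁶×112×260 = 0.7921 mm.
Since the ends are fixed, an axial force P builds up, equal in every segment, with P · Σ Lᵢ/(AᵢEᵢ) = δ_free.
Σ Lᵢ/(AᵢEᵢ) = 360/(1825×33×10³) + 260/(2225×108×10³) = 7.06×10⁻⁶ mm/N.
So P = 0.7921 / 7.06×10⁻⁶ = 112.2 kN, compressive.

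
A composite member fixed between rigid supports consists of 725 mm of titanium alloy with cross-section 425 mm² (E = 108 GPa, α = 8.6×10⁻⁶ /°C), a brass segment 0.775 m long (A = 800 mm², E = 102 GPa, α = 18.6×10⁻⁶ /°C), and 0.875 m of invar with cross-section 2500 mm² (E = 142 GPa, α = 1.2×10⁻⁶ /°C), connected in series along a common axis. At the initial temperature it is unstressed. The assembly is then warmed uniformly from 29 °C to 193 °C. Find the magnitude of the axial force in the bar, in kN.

With the walls removed the bar would change length by δ_free = Σ αᵢΔT Lᵢ = 8.6×10⁻⁶×164×725 + 18.6×10⁻⁶×164×775 + 1.2×10⁻⁶×164×875 = 3.559 mm.
The rigid supports impose zero overall length change; the single axial force P common to all segments must satisfy P Σ Lᵢ/(AᵢEᵢ) = δ_free.
Σ Lᵢ/(AᵢEᵢ) = 725/(425×108×10³) + 775/(800×102×10³) + 875/(2500×142×10³) = 2.776×10⁻⁵ mm/N.
So P = 3.559 / 2.776×10⁻⁵ = 128.2 kN, compressive.

P ≈ 128 kN (compressive)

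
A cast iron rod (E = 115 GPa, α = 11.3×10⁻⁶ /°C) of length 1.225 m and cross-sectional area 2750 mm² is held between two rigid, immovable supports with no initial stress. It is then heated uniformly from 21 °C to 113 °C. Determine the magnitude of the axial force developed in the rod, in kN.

With zero net strain, σ = E·αΔT = 115 GPa × 11.3×10⁻⁶ × 92 = 119.6 MPa.
P = AEαΔT = 2750 × 115×10³ × 11.3×10⁻⁶ × 92 = 328.8 kN (compressive).

P ≈ 329 kN (compressive)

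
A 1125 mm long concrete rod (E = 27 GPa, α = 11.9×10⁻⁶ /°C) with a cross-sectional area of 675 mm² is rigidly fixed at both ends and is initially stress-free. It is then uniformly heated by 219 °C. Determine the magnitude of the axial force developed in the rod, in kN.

P ≈ 47.5 kN (compressive)

The ends cannot move, so σ = EαΔT = 27×10³ × 11.9×10⁻⁶ × 219 = 70.36 MPa.
Then P = σA = 70.36 × 675 mm² = 47.5 kN, compressive.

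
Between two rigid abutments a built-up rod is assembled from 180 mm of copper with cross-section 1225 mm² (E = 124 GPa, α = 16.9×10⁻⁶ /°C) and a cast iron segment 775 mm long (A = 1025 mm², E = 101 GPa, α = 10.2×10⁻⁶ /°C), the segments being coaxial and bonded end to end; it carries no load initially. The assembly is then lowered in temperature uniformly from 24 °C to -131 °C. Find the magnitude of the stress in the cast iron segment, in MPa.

σ ≈ 191 MPa (tensile)

With the walls removed the bar would change length by δ_free = Σ αᵢΔT Lᵢ = 16.9×10⁻⁶×155×180 + 10.2×10⁻⁶×155×775 = 1.697 mm.
Since the ends are fixed, an axial force P builds up, equal in every segment, with P · Σ Lᵢ/(AᵢEᵢ) = δ_free.
The series flexibility is Σ Lᵢ/(AᵢEᵢ) = 180/(1225×124×10³) + 775/(1025×101×10³) = 8.671×10⁻⁶ mm/N.
P = 1.697 / 8.671×10⁻⁶ = 195700 N = 195.7 kN, tensile.
σ_{cast iron} = P / A = 195700 / 1025 = 190.9 MPa.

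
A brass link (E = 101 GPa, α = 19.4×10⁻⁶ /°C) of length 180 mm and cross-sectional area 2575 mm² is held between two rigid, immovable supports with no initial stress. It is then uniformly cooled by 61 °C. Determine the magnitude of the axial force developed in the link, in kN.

P ≈ 308 kN (tensile)

With zero net strain, σ = E·αΔT = 101 GPa × 19.4×10⁻⁶ × 61 = 119.5 MPa.
P = AEαΔT = 2575 × 101×10³ × 19.4×10⁻⁶ × 61 = 307.8 kN (tensile).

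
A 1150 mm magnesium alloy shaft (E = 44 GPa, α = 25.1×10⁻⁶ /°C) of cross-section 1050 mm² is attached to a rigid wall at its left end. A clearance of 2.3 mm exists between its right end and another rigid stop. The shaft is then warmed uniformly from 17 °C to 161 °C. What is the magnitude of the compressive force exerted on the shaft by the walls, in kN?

If the wall were absent the shaft would grow by αΔT L = 25.1×10⁻⁶ × 144 × 1150 = 4.157 mm.
The gap closes (δ_free > 2.3 mm) and the wall then resists a further 4.157 − 2.3 = 1.857 mm of expansion.
That suppressed elongation corresponds to σ = E·Δ/L = 44×10³ × 1.857/1150 = 71.03 MPa.
Force on the wall = σA = 71.03 × 1050 mm² = 74.59 kN.

P ≈ 74.6 kN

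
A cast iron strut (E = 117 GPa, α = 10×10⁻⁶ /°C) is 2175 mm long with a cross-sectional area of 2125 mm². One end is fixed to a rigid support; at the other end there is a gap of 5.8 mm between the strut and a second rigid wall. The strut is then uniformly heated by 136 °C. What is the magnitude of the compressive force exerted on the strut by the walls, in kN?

P ≈ 0 kN

Unrestrained expansion: δ_free = αΔT L = 10×10⁻⁶ × 136 × 2175 = 2.958 mm.
This is smaller than the 5.8 mm clearance, so the strut expands freely without reaching the stop — the stress is zero.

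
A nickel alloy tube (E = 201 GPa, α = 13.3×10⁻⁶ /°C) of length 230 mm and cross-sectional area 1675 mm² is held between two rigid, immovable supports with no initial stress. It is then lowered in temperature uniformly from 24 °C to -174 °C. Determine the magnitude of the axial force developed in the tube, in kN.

Full restraint means ε = 0, so the stress is σ = EαΔT = 201×10³ × 13.3×10⁻⁶ × 198 = 529.3 MPa.
P = AEαΔT = 1675 × 201×10³ × 13.3×10⁻⁶ × 198 = 886.6 kN (tensile).

P ≈ 887 kN (tensile)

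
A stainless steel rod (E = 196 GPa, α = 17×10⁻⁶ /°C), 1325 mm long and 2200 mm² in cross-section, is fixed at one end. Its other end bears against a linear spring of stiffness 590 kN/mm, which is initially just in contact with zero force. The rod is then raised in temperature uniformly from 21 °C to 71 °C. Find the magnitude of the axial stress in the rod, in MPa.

Free thermal expansion: δ_free = αΔT L = 17×10⁻⁶ × 50 × 1325 = 1.126 mm.
With a force P in the spring, the elastic change of the rod is PL/(AE) and that of the spring is P/k; compatibility requires their sum to equal δ_free.
So P = δ_free / [L/(AE) + 1/k] = 1.126 / [ 1325/(2200×196×10³) + 1/(590×10³) ].
P = 1.126 / 4.768×10⁻⁶ = 236200 N.
σ = P/A = 236200/2200 = 107.4 MPa.

σ ≈ 107 MPa (compressive)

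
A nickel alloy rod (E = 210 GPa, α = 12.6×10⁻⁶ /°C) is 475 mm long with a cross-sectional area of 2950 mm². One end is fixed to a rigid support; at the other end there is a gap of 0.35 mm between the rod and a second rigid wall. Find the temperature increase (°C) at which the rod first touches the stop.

Contact occurs when the free expansion equals the gap: αΔT L = 0.35 mm.
ΔT = 0.35 / (12.6×10⁻⁶ × 475) = 58.48 °C.

ΔT ≈ 58.5 °C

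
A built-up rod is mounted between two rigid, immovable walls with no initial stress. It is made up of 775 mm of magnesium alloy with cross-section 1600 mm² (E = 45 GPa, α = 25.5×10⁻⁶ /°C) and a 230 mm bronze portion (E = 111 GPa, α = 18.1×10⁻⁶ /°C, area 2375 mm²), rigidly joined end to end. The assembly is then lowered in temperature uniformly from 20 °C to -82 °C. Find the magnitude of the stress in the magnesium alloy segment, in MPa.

Free thermal contraction of the whole bar: Σ αᵢΔT Lᵢ = 25.5×10⁻⁶×102×775 + 18.1×10⁻⁶×102×230 = 2.44 mm.
Since the ends are fixed, an axial force P builds up, equal in every segment, with P · Σ Lᵢ/(AᵢEᵢ) = δ_free.
Σ Lᵢ/(AᵢEᵢ) = 775/(1600×45×10³) + 230/(2375×111×10³) = 1.164×10⁻⁵ mm/N.
P = 2.44 / 1.164×10⁻⁵ = 209700 N = 209.7 kN, tensile.
σ_{magnesium alloy} = P / A = 209700 / 1600 = 131.1 MPa.

σ ≈ 131 MPa (tensile)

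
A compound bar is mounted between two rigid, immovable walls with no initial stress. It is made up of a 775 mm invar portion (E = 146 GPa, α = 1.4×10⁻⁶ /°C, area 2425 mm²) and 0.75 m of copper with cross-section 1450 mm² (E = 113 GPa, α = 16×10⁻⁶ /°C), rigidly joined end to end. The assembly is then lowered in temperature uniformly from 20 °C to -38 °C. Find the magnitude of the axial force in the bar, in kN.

If the supports were absent, the total length change would be Σ αᵢΔT Lᵢ = 1.4×10⁻⁶×58×775 + 16×10⁻⁶×58×750 = 0.7589 mm.
Since the ends are fixed, an axial force P builds up, equal in every segment, with P · Σ Lᵢ/(AᵢEᵢ) = δ_free.
Σ Lᵢ/(AᵢEᵢ) = 775/(2425×146×10³) + 750/(1450×113×10³) = 6.766×10⁻⁶ mm/N.
P = 0.7589 / 6.766×10⁻⁶ = 112200 N = 112.2 kN, tensile.

P ≈ 112 kN (tensile)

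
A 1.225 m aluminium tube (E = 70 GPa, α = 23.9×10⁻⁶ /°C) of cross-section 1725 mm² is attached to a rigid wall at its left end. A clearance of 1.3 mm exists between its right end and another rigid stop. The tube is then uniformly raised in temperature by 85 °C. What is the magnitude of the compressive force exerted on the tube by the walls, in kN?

P ≈ 117 kN

Free thermal elongation = αΔT L = 23.9×10⁻⁶ × 85 × 1225 = 2.489 mm.
This exceeds the 1.3 mm gap, so the wall pushes back. The portion of expansion that must be recovered elastically is δ_free − gap = 2.489 − 1.3 = 1.189 mm.
That suppressed elongation corresponds to σ = E·Δ/L = 70×10³ × 1.189/1225 = 67.92 MPa.
Force on the wall = σA = 67.92 × 1725 mm² = 117.2 kN.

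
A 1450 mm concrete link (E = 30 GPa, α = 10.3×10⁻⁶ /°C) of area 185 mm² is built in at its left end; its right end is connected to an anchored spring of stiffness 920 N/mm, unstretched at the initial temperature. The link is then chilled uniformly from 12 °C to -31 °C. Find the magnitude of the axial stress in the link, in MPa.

Free thermal contraction: δ_free = αΔT L = 10.3×10⁻⁶ × 43 × 1450 = 0.6422 mm.
Let P be the tensile force in the spring. The link extends elastically by PL/(AE) and the spring stretches by P/k; together these equal δ_free.
So P = δ_free / [L/(AE) + 1/k] = 0.6422 / [ 1450/(185×30×10³) + 1/(920) ].
P = 0.6422 / 0.001348 = 476.3 N.
σ = P/A = 476.3/185 = 2.575 MPa.

σ ≈ 2.57 MPa (tensile)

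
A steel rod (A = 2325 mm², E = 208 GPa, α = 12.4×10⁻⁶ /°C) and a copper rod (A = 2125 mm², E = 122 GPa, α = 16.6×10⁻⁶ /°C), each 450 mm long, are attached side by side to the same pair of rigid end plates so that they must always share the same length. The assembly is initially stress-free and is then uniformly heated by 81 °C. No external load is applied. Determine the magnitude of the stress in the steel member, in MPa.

Both members must finish at the same length. With the larger α, the copper tends to over-expand; the plates restrain it, putting the copper in compression and the steel in tension. With no external load the two internal forces are equal and opposite, magnitude P.
Setting the final lengths equal and cancelling L: (α₁ − α₂)ΔT = P/(A₁E₁) + P/(A₂E₂).
|α₁ − α₂|·ΔT = 4.2×10⁻⁶ × 81 = 0.0003402.
1/(A₁E₁) + 1/(A₂E₂) = 1/(2325×208×10³) + 1/(2125×122×10³) = 5.925×10⁻⁹ N⁻¹.
So P = 0.0003402 / 5.925×10⁻⁹ = 57.42 kN.
σ_{steel} = P/A₁ = 57420/2325 = 24.7 MPa, tensile.

σ ≈ 24.7 MPa (tensile)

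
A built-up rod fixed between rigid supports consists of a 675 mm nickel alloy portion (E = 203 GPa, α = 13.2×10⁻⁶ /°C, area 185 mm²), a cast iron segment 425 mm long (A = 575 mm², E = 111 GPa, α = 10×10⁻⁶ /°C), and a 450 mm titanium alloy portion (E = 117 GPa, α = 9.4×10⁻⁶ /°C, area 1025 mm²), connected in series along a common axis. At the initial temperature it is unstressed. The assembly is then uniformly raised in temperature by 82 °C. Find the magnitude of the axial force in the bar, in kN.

P ≈ 50.2 kN (compressive)

With the walls removed the bar would change length by δ_free = Σ αᵢΔT Lᵢ = 13.2×10⁻⁶×82×675 + 10×10⁻⁶×82×425 + 9.4×10⁻⁶×82×450 = 1.426 mm.
Since the ends are fixed, an axial force P builds up, equal in every segment, with P · Σ Lᵢ/(AᵢEᵢ) = δ_free.
Σ Lᵢ/(AᵢEᵢ) = 675/(185×203×10³) + 425/(575×111×10³) + 450/(1025×117×10³) = 2.838×10⁻⁵ mm/N.
Hence P = δ_free / Σ(L/AE) = 1.426/2.838×10⁻⁵ = 50.24 kN (compressive).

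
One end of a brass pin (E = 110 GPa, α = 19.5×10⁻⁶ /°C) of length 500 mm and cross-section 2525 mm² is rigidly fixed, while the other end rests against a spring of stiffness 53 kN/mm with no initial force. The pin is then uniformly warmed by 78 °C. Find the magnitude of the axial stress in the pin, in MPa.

σ ≈ 14.6 MPa (compressive)

Free thermal expansion: δ_free = αΔT L = 19.5×10⁻⁶ × 78 × 500 = 0.7605 mm.
Let P be the compressive force at the spring. The pin shortens elastically by PL/(AE) and the spring compresses by P/k; together these equal δ_free.
P [ L/(AE) + 1/k ] = δ_free → P [ 500/(2525×110×10³) + 1/(53×10³) ] = 0.7605.
P = 0.7605 / 2.067×10⁻⁵ = 36800 N.
σ = P/A = 36800/2525 = 14.57 MPa.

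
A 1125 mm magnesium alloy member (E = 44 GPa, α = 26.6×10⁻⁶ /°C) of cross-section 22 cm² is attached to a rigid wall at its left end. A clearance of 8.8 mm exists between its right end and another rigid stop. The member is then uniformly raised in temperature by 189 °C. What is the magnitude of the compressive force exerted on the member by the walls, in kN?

Unrestrained expansion: δ_free = αΔT L = 26.6×10⁻⁶ × 189 × 1125 = 5.656 mm.
Since δ_free = 5.66 mm is less than the 8.8 mm gap, the member never touches the wall. No axial force develops.

P ≈ 0 kN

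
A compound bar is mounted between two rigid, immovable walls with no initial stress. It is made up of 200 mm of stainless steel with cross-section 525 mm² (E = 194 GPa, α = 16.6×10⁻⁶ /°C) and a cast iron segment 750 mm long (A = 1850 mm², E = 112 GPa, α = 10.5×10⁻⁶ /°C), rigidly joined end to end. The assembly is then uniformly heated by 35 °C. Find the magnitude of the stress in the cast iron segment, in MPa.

σ ≈ 37.9 MPa (compressive)

If the supports were absent, the total length change would be Σ αᵢΔT Lᵢ = 16.6×10⁻⁶×35×200 + 10.5×10⁻⁶×35×750 = 0.3918 mm.
The rigid supports impose zero overall length change; the single axial force P common to all segments must satisfy P Σ Lᵢ/(AᵢEᵢ) = δ_free.
The series flexibility is Σ Lᵢ/(AᵢEᵢ) = 200/(525×194×10³) + 750/(1850×112×10³) = 5.583×10⁻⁶ mm/N.
Hence P = δ_free / Σ(L/AE) = 0.3918/5.583×10⁻⁶ = 70.18 kN (compressive).
σ_{cast iron} = P / A = 70180 / 1850 = 37.93 MPa.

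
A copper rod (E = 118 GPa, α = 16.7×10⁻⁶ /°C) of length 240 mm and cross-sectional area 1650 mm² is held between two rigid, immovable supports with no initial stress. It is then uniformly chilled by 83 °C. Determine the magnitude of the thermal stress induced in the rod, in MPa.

σ ≈ 164 MPa (tensile)

Because both ends are immovable the net strain is zero, and the suppressed thermal strain is αΔT = 16.7×10⁻⁶ × 83 = 1386.1×10⁻⁶.
The stress required to suppress this strain is σ = Eε = 118×10³ × 1386.1×10⁻⁶ = 163.6 MPa, tensile since the rod is trying to contract.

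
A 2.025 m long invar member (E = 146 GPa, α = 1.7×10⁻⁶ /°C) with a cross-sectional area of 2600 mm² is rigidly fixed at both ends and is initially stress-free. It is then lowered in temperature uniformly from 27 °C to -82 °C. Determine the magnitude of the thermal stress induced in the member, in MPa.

Because both ends are immovable the net strain is zero, and the suppressed thermal strain is αΔT = 1.7×10⁻⁶ × 109 = 185.3×10⁻⁶.
σ = EαΔT = 146×10³ × 1.7×10⁻⁶ × 109 = 27.05 MPa (tensile; the member is trying to contract).

σ ≈ 27.1 MPa (tensile)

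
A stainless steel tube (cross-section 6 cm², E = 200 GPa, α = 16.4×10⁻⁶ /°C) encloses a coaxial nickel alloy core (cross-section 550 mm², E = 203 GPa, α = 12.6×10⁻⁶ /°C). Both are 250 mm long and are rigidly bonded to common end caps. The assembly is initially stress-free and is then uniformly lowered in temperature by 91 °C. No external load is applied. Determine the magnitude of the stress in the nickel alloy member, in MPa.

Equilibrium of a rigid end plate with no external load gives equal and opposite internal forces ±P in the two members. Since α_{stainless steel} > α_{nickel alloy}, cooling drives the stainless steel into tension and the nickel alloy into compression.
Setting the final lengths equal and cancelling L: (α₁ − α₂)ΔT = P/(A₁E₁) + P/(A₂E₂).
|α₁ − α₂|·ΔT = 3.8×10⁻⁶ × 91 = 0.0003458.
1/(A₁E₁) + 1/(A₂E₂) = 1/(600×200×10³) + 1/(550×203×10³) = 1.729×10⁻⁸ N⁻¹.
P = 0.0003458 / 1.729×10⁻⁸ = 20000 N = 20 kN.
σ_{nickel alloy} = P/A₂ = 20000/550 = 36.36 MPa, compressive.

σ ≈ 36.4 MPa (compressive)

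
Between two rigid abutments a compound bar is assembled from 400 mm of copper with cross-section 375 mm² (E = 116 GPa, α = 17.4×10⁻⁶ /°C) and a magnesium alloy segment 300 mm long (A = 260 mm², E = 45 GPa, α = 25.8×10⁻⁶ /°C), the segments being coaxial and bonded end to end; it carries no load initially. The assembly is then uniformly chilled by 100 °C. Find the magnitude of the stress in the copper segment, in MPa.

σ ≈ 113 MPa (tensile)

Free thermal contraction of the whole bar: Σ αᵢΔT Lᵢ = 17.4×10⁻⁶×100×400 + 25.8×10⁻⁶×100×300 = 1.47 mm.
Since the ends are fixed, an axial force P builds up, equal in every segment, with P · Σ Lᵢ/(AᵢEᵢ) = δ_free.
Σ Lᵢ/(AᵢEᵢ) = 400/(375×116×10³) + 300/(260×45×10³) = 3.484×10⁻⁵ mm/N.
Hence P = δ_free / Σ(L/AE) = 1.47/3.484×10⁻⁵ = 42.2 kN (tensile).
σ_{copper} = P / A = 42200 / 375 = 112.5 MPa.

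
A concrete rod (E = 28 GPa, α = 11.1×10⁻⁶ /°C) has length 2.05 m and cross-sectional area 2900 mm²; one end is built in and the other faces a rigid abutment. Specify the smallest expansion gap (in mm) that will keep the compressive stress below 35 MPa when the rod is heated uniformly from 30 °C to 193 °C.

Free expansion if unrestrained: δ_free = αΔT L = 11.1×10⁻⁶ × 163 × 2050 = 3.709 mm.
A stress of 35 MPa corresponds to the wall pushing the rod back by σL/E = 35×2050/(28×10³) = 2.562 mm.
So the gap has to take up the difference, g_min = δ_free − σL/E = 3.709 − 2.562 = 1.147 mm.

g ≈ 1.15 mm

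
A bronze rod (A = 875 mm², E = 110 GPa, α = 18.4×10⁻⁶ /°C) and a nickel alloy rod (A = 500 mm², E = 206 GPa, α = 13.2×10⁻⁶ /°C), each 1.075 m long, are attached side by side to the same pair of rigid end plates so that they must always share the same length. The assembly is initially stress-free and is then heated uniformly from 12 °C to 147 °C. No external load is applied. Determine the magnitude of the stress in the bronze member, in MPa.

Both members must finish at the same length. With the larger α, the bronze tends to over-expand; the plates restrain it, putting the bronze in compression and the nickel alloy in tension. With no external load the two internal forces are equal and opposite, magnitude P.
Equating the net (thermal + elastic) strains gives |α₁ − α₂|·ΔT = P·[1/(A₁E₁) + 1/(A₂E₂)].
|α₁ − α₂|·ΔT = 5.2×10⁻⁶ × 135 = 0.000702.
1/(A₁E₁) + 1/(A₂E₂) = 1/(875×110×10³) + 1/(500×206×10³) = 2.01×10⁻⁸ N⁻¹.
P = 0.000702 / 2.01×10⁻⁸ = 34930 N = 34.93 kN.
σ_{bronze} = P/A₁ = 34930/875 = 39.92 MPa, compressive.

σ ≈ 39.9 MPa (compressive)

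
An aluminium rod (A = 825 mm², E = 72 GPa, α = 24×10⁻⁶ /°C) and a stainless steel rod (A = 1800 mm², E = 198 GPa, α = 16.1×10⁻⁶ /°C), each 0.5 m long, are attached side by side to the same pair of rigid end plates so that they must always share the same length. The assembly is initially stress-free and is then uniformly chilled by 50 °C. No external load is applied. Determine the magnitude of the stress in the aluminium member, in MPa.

Both members must finish at the same length. With the larger α, the aluminium tends to over-contract; the plates restrain it, putting the aluminium in tension and the stainless steel in compression. With no external load the two internal forces are equal and opposite, magnitude P.
Setting the final lengths equal and cancelling L: (α₁ − α₂)ΔT = P/(A₁E₁) + P/(A₂E₂).
|α₁ − α₂|·ΔT = 7.9×10⁻⁶ × 50 = 0.000395.
1/(A₁E₁) + 1/(A₂E₂) = 1/(825×72×10³) + 1/(1800×198×10³) = 1.964×10⁻⁸ N⁻¹.
P = 0.000395 / 1.964×10⁻⁸ = 20110 N = 20.11 kN.
σ_{aluminium} = P/A₁ = 20110/825 = 24.38 MPa, tensile.

σ ≈ 24.4 MPa (tensile)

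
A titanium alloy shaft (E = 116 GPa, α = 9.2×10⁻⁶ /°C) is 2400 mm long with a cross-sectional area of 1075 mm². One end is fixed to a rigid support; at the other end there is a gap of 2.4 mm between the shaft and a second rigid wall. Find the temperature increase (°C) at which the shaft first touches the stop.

The gap closes when αΔT L = 2.4 mm, since the shaft is still unstressed at that instant.
ΔT = 2.4 / (9.2×10⁻⁶ × 2400) = 108.7 °C.

ΔT ≈ 109 °C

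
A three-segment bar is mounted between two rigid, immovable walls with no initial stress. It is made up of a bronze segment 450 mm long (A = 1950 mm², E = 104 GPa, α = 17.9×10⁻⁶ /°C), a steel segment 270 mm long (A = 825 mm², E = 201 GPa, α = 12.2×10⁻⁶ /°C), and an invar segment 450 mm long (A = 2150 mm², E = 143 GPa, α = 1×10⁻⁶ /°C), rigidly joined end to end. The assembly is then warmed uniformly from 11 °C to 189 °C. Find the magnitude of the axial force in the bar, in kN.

P ≈ 395 kN (compressive)

Free thermal expansion of the whole bar: Σ αᵢΔT Lᵢ = 17.9×10⁻⁶×178×450 + 12.2×10⁻⁶×178×270 + 1×10⁻⁶×178×450 = 2.1 mm.
The walls prevent any net length change, so an axial force P (same in every segment) develops. Compatibility: P · Σ Lᵢ/(AᵢEᵢ) = δ_free.
The series flexibility is Σ Lᵢ/(AᵢEᵢ) = 450/(1950×104×10³) + 270/(825×201×10³) + 450/(2150×143×10³) = 5.311×10⁻⁶ mm/N.
So P = 2.1 / 5.311×10⁻⁶ = 395.5 kN, compressive.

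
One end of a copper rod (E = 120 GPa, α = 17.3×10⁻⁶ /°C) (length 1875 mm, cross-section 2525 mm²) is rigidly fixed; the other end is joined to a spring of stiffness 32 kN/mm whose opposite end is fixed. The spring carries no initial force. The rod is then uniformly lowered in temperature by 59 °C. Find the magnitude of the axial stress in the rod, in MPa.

σ ≈ 20.2 MPa (tensile)

Free thermal contraction: δ_free = αΔT L = 17.3×10⁻⁶ × 59 × 1875 = 1.914 mm.
Let P be the tensile force in the spring. The rod extends elastically by PL/(AE) and the spring stretches by P/k; together these equal δ_free.
P [ L/(AE) + 1/k ] = δ_free → P [ 1875/(2525×120×10³) + 1/(32×10³) ] = 1.914.
P = 1.914 / 3.744×10⁻⁵ = 51120 N.
σ = P/A = 51120/2525 = 20.25 MPa.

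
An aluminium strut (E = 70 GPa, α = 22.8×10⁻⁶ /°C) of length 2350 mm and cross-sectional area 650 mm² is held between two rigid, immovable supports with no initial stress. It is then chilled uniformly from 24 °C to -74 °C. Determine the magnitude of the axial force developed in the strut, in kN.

P ≈ 102 kN (tensile)

Full restraint means ε = 0, so the stress is σ = EαΔT = 70×10³ × 22.8×10⁻⁶ × 98 = 156.4 MPa.
Then P = σA = 156.4 × 650 mm² = 101.7 kN, tensile.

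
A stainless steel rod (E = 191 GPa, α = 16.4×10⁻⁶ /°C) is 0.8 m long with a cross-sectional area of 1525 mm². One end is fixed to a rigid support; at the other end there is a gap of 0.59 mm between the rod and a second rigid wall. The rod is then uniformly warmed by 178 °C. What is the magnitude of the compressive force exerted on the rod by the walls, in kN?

P ≈ 635 kN

If the wall were absent the rod would grow by αΔT L = 16.4×10⁻⁶ × 178 × 800 = 2.335 mm.
This exceeds the 0.59 mm gap, so the wall pushes back. The portion of expansion that must be recovered elastically is δ_free − gap = 2.335 − 0.59 = 1.745 mm.
Compatibility: PL/(AE) = 1.745 mm, so σ = P/A = E × (1.745/800) = 416.7 MPa.
Force on the wall = σA = 416.7 × 1525 mm² = 635.5 kN.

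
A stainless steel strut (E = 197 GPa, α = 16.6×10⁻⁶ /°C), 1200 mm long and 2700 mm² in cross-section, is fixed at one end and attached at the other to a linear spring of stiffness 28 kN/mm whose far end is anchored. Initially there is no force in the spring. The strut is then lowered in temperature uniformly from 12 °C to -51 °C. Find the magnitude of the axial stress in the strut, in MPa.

The unrestrained thermal change is αΔT L = 16.6×10⁻⁶ × 63 × 1200 = 1.255 mm.
With a force P in the spring, the elastic change of the strut is PL/(AE) and that of the spring is P/k; compatibility requires their sum to equal δ_free.
So P = δ_free / [L/(AE) + 1/k] = 1.255 / [ 1200/(2700×197×10³) + 1/(28×10³) ].
P = 1.255 / 3.797×10⁻⁵ = 33050 N.
σ = P/A = 33050/2700 = 12.24 MPa.

σ ≈ 12.2 MPa (tensile)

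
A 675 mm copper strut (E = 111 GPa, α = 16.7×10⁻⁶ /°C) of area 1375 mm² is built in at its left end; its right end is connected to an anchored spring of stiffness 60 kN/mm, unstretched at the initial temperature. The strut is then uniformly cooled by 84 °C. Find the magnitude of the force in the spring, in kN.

P ≈ 44.9 kN

If the spring were absent the strut would shorten by αΔT L = 16.7×10⁻⁶ × 84 × 675 = 0.9469 mm.
With a force P in the spring, the elastic change of the strut is PL/(AE) and that of the spring is P/k; compatibility requires their sum to equal δ_free.
So P = δ_free / [L/(AE) + 1/k] = 0.9469 / [ 675/(1375×111×10³) + 1/(60×10³) ].
P = 0.9469 / 2.109×10⁻⁵ = 44900 N.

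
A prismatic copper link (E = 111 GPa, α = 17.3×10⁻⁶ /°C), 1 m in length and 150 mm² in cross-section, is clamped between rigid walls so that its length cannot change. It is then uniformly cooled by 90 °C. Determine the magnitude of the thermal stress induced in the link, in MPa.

The supports are rigid, so the total axial strain is zero. The restrained thermal strain is ε = αΔT = 17.3×10⁻⁶ × 90 = 1557×10⁻⁶.
The stress required to suppress this strain is σ = Eε = 111×10³ × 1557×10⁻⁶ = 172.8 MPa, tensile since the link is trying to contract.

σ ≈ 173 MPa (tensile)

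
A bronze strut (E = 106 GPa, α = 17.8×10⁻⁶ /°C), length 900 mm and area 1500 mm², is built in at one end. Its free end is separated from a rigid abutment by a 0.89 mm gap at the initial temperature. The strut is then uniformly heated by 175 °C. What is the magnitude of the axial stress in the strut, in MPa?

Unrestrained expansion: δ_free = αΔT L = 17.8×10⁻⁶ × 175 × 900 = 2.803 mm.
The gap closes (δ_free > 0.89 mm) and the wall then resists a further 2.803 − 0.89 = 1.913 mm of expansion.
So σ = E(δ_free − g)/L = 106×10³ × 1.913/900 = 225.4 MPa.

σ ≈ 225 MPa (compressive)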